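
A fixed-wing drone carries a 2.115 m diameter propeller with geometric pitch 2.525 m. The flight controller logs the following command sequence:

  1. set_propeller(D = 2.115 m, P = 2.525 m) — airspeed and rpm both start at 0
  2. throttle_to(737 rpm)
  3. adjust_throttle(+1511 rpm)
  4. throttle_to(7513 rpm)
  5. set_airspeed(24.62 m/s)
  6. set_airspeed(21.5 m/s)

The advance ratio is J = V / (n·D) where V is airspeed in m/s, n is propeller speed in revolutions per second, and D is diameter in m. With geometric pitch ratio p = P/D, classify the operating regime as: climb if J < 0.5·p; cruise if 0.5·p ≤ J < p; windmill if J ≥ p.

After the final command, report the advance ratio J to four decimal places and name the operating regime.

J = 0.0812, regime = climb

set_propeller: D = 2.115 m, P = 2.525 m (p = P/D = 1.193853); state ← (V=0, rpm=0)
throttle_to(737): rpm ← 737
adjust_throttle(+1511): rpm ← 737 +1511 = 2248
throttle_to(7513): rpm ← 7513
set_airspeed(24.62): V ← 24.62 m/s
set_airspeed(21.5): V ← 21.5 m/s
final state: V = 21.5 m/s, rpm = 7513 → n = rpm/60 = 125.216667 rev/s
J = V / (n·D) = 21.5 / (125.216667 × 2.115) = 0.081183
regime bands: climb J<0.5969 | cruise [0.5969, 1.1939) | windmill J≥1.1939
J = 0.0812 → climb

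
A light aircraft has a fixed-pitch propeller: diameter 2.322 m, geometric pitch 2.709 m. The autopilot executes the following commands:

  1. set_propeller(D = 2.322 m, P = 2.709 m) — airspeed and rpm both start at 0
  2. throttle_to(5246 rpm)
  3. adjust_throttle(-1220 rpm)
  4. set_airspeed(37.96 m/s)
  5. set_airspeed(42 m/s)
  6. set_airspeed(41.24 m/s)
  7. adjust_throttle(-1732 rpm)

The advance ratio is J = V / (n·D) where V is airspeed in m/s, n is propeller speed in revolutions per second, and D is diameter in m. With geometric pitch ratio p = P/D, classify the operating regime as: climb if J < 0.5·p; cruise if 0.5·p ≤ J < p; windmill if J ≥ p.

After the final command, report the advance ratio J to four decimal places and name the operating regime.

J = 0.4645, regime = climb

set_propeller: D = 2.322 m, P = 2.709 m (p = P/D = 1.166667); state ← (V=0, rpm=0)
throttle_to(5246): rpm ← 5246
adjust_throttle(-1220): rpm ← 5246 -1220 = 4026
set_airspeed(37.96): V ← 37.96 m/s
set_airspeed(42): V ← 42 m/s
set_airspeed(41.24): V ← 41.24 m/s
adjust_throttle(-1732): rpm ← 4026 -1732 = 2294
final state: V = 41.24 m/s, rpm = 2294 → n = rpm/60 = 38.233333 rev/s
J = V / (n·D) = 41.24 / (38.233333 × 2.322) = 0.464531
regime bands: climb J<0.5833 | cruise [0.5833, 1.1667) | windmill J≥1.1667
J = 0.4645 → climb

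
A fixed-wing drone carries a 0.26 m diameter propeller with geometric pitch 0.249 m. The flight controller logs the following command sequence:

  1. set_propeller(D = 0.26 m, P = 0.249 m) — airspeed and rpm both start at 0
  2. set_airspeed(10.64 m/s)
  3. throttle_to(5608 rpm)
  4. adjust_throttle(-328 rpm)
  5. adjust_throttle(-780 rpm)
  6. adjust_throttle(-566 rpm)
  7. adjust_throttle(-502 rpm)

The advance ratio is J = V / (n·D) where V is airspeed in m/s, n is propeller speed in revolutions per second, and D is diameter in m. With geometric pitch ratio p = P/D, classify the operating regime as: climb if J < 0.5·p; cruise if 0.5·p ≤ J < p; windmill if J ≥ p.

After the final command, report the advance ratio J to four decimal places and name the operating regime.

J = 0.7154, regime = cruise

set_propeller: D = 0.26 m, P = 0.249 m (p = P/D = 0.957692); state ← (V=0, rpm=0)
set_airspeed(10.64): V ← 10.64 m/s
throttle_to(5608): rpm ← 5608
adjust_throttle(-328): rpm ← 5608 -328 = 5280
adjust_throttle(-780): rpm ← 5280 -780 = 4500
adjust_throttle(-566): rpm ← 4500 -566 = 3934
adjust_throttle(-502): rpm ← 3934 -502 = 3432
final state: V = 10.64 m/s, rpm = 3432 → n = rpm/60 = 57.200000 rev/s
J = V / (n·D) = 10.64 / (57.200000 × 0.26) = 0.715438
regime bands: climb J<0.4788 | cruise [0.4788, 0.9577) | windmill J≥0.9577
J = 0.7154 → cruise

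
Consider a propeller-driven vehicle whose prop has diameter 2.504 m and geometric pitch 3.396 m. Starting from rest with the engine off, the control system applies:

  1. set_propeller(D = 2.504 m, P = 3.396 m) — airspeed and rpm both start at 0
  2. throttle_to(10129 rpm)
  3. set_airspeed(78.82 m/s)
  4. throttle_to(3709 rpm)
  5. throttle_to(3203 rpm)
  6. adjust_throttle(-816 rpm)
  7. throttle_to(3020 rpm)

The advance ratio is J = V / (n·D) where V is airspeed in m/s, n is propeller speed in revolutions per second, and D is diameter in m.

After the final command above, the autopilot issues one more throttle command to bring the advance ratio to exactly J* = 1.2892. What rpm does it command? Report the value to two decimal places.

rpm = 1464.98

set_propeller: D = 2.504 m, P = 3.396 m (p = P/D = 1.356230); state ← (V=0, rpm=0)
throttle_to(10129): rpm ← 10129
set_airspeed(78.82): V ← 78.82 m/s
throttle_to(3709): rpm ← 3709
throttle_to(3203): rpm ← 3203
adjust_throttle(-816): rpm ← 3203 -816 = 2387
throttle_to(3020): rpm ← 3020
final state: V = 78.82 m/s, rpm = 3020 → n = rpm/60 = 50.333333 rev/s
target J* = 1.2892; solve J* = V/(n·D) for n: n = V/(J*·D) = 78.82/(1.2892 × 2.504) = 24.416410 rev/s
rpm = 60·n = 1464.984601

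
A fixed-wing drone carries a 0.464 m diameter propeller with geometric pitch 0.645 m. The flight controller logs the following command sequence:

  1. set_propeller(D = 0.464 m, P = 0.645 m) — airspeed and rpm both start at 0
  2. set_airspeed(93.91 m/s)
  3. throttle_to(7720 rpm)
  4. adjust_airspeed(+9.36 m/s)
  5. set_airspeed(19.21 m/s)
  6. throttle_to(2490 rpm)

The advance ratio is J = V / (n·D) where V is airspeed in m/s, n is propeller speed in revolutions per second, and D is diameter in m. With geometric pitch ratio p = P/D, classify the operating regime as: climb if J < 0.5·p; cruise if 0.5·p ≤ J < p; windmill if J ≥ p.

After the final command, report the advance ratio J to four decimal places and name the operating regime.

J = 0.9976, regime = cruise

set_propeller: D = 0.464 m, P = 0.645 m (p = P/D = 1.390086); state ← (V=0, rpm=0)
set_airspeed(93.91): V ← 93.91 m/s
throttle_to(7720): rpm ← 7720
adjust_airspeed(+9.36): V ← 93.91 +9.36 = 103.27 m/s
set_airspeed(19.21): V ← 19.21 m/s
throttle_to(2490): rpm ← 2490
final state: V = 19.21 m/s, rpm = 2490 → n = rpm/60 = 41.500000 rev/s
J = V / (n·D) = 19.21 / (41.500000 × 0.464) = 0.997611
regime bands: climb J<0.6950 | cruise [0.6950, 1.3901) | windmill J≥1.3901
J = 0.9976 → cruise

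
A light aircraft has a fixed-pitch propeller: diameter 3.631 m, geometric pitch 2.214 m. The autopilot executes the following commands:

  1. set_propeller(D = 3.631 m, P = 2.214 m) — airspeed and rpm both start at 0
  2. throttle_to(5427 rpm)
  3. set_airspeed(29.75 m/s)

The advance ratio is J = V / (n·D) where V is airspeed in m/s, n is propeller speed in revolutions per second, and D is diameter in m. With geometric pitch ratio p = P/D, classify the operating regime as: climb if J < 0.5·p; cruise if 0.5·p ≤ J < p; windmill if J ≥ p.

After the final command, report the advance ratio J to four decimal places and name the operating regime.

J = 0.0906, regime = climb

set_propeller: D = 3.631 m, P = 2.214 m (p = P/D = 0.609749); state ← (V=0, rpm=0)
throttle_to(5427): rpm ← 5427
set_airspeed(29.75): V ← 29.75 m/s
final state: V = 29.75 m/s, rpm = 5427 → n = rpm/60 = 90.450000 rev/s
J = V / (n·D) = 29.75 / (90.450000 × 3.631) = 0.090584
regime bands: climb J<0.3049 | cruise [0.3049, 0.6097) | windmill J≥0.6097
J = 0.0906 → climb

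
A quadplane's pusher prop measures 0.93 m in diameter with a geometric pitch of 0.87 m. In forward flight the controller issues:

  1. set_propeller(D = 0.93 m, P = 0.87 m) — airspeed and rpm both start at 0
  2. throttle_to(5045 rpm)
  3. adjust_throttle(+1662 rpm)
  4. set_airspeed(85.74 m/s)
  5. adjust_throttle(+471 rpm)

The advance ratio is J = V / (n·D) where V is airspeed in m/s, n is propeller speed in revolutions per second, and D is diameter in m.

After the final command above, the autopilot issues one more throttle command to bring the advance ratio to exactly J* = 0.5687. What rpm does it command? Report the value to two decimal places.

set_propeller: D = 0.93 m, P = 0.87 m (p = P/D = 0.935484); state ← (V=0, rpm=0)
throttle_to(5045): rpm ← 5045
adjust_throttle(+1662): rpm ← 5045 +1662 = 6707
set_airspeed(85.74): V ← 85.74 m/s
adjust_throttle(+471): rpm ← 6707 +471 = 7178
final state: V = 85.74 m/s, rpm = 7178 → n = rpm/60 = 119.633333 rev/s
target J* = 0.5687; solve J* = V/(n·D) for n: n = V/(J*·D) = 85.74/(0.5687 × 0.93) = 162.112798 rev/s
rpm = 60·n = 9726.767897

rpm = 9726.77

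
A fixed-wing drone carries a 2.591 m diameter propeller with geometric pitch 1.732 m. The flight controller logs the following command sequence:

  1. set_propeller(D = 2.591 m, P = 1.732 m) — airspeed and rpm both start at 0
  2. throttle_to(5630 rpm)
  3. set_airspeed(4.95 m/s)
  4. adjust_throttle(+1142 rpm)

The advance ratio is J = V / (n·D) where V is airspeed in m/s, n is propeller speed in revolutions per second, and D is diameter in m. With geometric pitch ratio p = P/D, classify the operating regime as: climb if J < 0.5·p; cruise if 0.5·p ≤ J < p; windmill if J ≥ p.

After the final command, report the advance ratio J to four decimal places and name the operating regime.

set_propeller: D = 2.591 m, P = 1.732 m (p = P/D = 0.668468); state ← (V=0, rpm=0)
throttle_to(5630): rpm ← 5630
set_airspeed(4.95): V ← 4.95 m/s
adjust_throttle(+1142): rpm ← 5630 +1142 = 6772
final state: V = 4.95 m/s, rpm = 6772 → n = rpm/60 = 112.866667 rev/s
J = V / (n·D) = 4.95 / (112.866667 × 2.591) = 0.016927
regime bands: climb J<0.3342 | cruise [0.3342, 0.6685) | windmill J≥0.6685
J = 0.0169 → climb

J = 0.0169, regime = climb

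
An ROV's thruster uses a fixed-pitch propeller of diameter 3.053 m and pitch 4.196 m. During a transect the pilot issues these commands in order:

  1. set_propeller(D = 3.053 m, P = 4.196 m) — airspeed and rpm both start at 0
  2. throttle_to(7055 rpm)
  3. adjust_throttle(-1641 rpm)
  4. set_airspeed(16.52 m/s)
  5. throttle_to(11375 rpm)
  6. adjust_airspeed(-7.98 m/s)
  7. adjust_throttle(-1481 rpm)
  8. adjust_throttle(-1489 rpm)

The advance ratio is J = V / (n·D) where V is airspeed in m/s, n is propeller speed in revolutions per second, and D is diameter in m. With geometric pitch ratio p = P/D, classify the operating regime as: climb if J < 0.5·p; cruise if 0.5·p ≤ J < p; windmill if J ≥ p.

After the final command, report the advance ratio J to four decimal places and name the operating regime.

set_propeller: D = 3.053 m, P = 4.196 m (p = P/D = 1.374386); state ← (V=0, rpm=0)
throttle_to(7055): rpm ← 7055
adjust_throttle(-1641): rpm ← 7055 -1641 = 5414
set_airspeed(16.52): V ← 16.52 m/s
throttle_to(11375): rpm ← 11375
adjust_airspeed(-7.98): V ← 16.52 -7.98 = 8.54 m/s
adjust_throttle(-1481): rpm ← 11375 -1481 = 9894
adjust_throttle(-1489): rpm ← 9894 -1489 = 8405
final state: V = 8.54 m/s, rpm = 8405 → n = rpm/60 = 140.083333 rev/s
J = V / (n·D) = 8.54 / (140.083333 × 3.053) = 0.019968
regime bands: climb J<0.6872 | cruise [0.6872, 1.3744) | windmill J≥1.3744
J = 0.0200 → climb

J = 0.0200, regime = climb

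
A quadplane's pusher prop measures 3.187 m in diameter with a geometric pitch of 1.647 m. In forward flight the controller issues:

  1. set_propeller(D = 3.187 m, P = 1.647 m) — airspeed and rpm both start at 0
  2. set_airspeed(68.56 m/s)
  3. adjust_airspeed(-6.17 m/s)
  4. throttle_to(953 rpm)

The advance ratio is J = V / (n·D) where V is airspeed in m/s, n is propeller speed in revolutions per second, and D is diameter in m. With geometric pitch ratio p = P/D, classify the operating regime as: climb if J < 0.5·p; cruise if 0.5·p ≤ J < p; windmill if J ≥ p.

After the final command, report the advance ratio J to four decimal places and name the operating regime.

set_propeller: D = 3.187 m, P = 1.647 m (p = P/D = 0.516787); state ← (V=0, rpm=0)
set_airspeed(68.56): V ← 68.56 m/s
adjust_airspeed(-6.17): V ← 68.56 -6.17 = 62.39 m/s
throttle_to(953): rpm ← 953
final state: V = 62.39 m/s, rpm = 953 → n = rpm/60 = 15.883333 rev/s
J = V / (n·D) = 62.39 / (15.883333 × 3.187) = 1.232512
regime bands: climb J<0.2584 | cruise [0.2584, 0.5168) | windmill J≥0.5168
J = 1.2325 → windmill

J = 1.2325, regime = windmill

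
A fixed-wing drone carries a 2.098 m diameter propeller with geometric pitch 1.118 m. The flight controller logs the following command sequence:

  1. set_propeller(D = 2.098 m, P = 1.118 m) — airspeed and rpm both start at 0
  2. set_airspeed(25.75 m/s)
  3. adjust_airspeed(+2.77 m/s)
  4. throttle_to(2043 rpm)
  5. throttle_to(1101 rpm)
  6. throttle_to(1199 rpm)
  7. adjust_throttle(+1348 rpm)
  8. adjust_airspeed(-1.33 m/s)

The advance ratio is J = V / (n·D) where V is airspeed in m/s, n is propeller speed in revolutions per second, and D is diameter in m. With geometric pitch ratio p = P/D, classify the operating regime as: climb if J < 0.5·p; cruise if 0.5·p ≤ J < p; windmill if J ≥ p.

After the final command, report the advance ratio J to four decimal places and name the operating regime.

set_propeller: D = 2.098 m, P = 1.118 m (p = P/D = 0.532888); state ← (V=0, rpm=0)
set_airspeed(25.75): V ← 25.75 m/s
adjust_airspeed(+2.77): V ← 25.75 +2.77 = 28.52 m/s
throttle_to(2043): rpm ← 2043
throttle_to(1101): rpm ← 1101
throttle_to(1199): rpm ← 1199
adjust_throttle(+1348): rpm ← 1199 +1348 = 2547
adjust_airspeed(-1.33): V ← 28.52 -1.33 = 27.19 m/s
final state: V = 27.19 m/s, rpm = 2547 → n = rpm/60 = 42.450000 rev/s
J = V / (n·D) = 27.19 / (42.450000 × 2.098) = 0.305299
regime bands: climb J<0.2664 | cruise [0.2664, 0.5329) | windmill J≥0.5329
J = 0.3053 → cruise

J = 0.3053, regime = cruise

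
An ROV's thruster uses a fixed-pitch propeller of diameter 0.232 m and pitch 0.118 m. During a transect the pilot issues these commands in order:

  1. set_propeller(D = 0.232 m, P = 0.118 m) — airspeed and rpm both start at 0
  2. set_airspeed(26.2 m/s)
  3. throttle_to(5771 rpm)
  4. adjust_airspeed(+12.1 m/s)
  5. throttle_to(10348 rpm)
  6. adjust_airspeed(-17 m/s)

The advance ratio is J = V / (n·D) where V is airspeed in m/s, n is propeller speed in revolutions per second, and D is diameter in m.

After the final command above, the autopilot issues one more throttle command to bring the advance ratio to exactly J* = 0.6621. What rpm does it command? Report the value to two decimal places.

set_propeller: D = 0.232 m, P = 0.118 m (p = P/D = 0.508621); state ← (V=0, rpm=0)
set_airspeed(26.2): V ← 26.2 m/s
throttle_to(5771): rpm ← 5771
adjust_airspeed(+12.1): V ← 26.2 +12.1 = 38.3 m/s
throttle_to(10348): rpm ← 10348
adjust_airspeed(-17): V ← 38.3 -17 = 21.3 m/s
final state: V = 21.3 m/s, rpm = 10348 → n = rpm/60 = 172.466667 rev/s
target J* = 0.6621; solve J* = V/(n·D) for n: n = V/(J*·D) = 21.3/(0.6621 × 0.232) = 138.665375 rev/s
rpm = 60·n = 8319.922504

rpm = 8319.92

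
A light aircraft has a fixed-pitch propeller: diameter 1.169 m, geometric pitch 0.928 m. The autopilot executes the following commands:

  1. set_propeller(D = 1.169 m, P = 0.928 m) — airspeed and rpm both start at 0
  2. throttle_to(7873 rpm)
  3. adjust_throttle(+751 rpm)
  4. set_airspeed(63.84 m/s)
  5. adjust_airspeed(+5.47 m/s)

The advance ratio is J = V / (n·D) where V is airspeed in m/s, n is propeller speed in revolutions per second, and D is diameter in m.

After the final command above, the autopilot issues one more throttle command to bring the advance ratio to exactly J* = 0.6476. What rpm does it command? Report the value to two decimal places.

rpm = 5493.20

set_propeller: D = 1.169 m, P = 0.928 m (p = P/D = 0.793841); state ← (V=0, rpm=0)
throttle_to(7873): rpm ← 7873
adjust_throttle(+751): rpm ← 7873 +751 = 8624
set_airspeed(63.84): V ← 63.84 m/s
adjust_airspeed(+5.47): V ← 63.84 +5.47 = 69.31 m/s
final state: V = 69.31 m/s, rpm = 8624 → n = rpm/60 = 143.733333 rev/s
target J* = 0.6476; solve J* = V/(n·D) for n: n = V/(J*·D) = 69.31/(0.6476 × 1.169) = 91.553415 rev/s
rpm = 60·n = 5493.204890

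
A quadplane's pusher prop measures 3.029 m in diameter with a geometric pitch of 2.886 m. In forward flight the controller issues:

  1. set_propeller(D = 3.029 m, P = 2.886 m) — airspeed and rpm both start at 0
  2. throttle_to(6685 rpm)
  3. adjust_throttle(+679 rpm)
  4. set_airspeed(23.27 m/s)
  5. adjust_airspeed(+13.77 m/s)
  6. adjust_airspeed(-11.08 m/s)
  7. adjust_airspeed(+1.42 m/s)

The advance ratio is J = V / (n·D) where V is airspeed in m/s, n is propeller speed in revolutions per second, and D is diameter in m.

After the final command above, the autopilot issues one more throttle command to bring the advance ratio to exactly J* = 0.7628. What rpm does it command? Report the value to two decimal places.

set_propeller: D = 3.029 m, P = 2.886 m (p = P/D = 0.952790); state ← (V=0, rpm=0)
throttle_to(6685): rpm ← 6685
adjust_throttle(+679): rpm ← 6685 +679 = 7364
set_airspeed(23.27): V ← 23.27 m/s
adjust_airspeed(+13.77): V ← 23.27 +13.77 = 37.04 m/s
adjust_airspeed(-11.08): V ← 37.04 -11.08 = 25.96 m/s
adjust_airspeed(+1.42): V ← 25.96 +1.42 = 27.38 m/s
final state: V = 27.38 m/s, rpm = 7364 → n = rpm/60 = 122.733333 rev/s
target J* = 0.7628; solve J* = V/(n·D) for n: n = V/(J*·D) = 27.38/(0.7628 × 3.029) = 11.850140 rev/s
rpm = 60·n = 711.008408

rpm = 711.01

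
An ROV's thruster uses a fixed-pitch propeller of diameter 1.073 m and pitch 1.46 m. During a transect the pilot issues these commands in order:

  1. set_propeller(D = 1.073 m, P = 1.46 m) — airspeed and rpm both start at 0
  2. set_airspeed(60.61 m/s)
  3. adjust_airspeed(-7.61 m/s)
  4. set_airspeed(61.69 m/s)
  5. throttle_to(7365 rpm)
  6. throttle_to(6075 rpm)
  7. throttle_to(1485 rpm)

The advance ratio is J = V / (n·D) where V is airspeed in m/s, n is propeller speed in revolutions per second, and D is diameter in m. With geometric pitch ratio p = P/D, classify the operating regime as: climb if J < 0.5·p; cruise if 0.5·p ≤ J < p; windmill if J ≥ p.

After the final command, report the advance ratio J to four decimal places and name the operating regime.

set_propeller: D = 1.073 m, P = 1.46 m (p = P/D = 1.360671); state ← (V=0, rpm=0)
set_airspeed(60.61): V ← 60.61 m/s
adjust_airspeed(-7.61): V ← 60.61 -7.61 = 53 m/s
set_airspeed(61.69): V ← 61.69 m/s
throttle_to(7365): rpm ← 7365
throttle_to(6075): rpm ← 6075
throttle_to(1485): rpm ← 1485
final state: V = 61.69 m/s, rpm = 1485 → n = rpm/60 = 24.750000 rev/s
J = V / (n·D) = 61.69 / (24.750000 × 1.073) = 2.322950
regime bands: climb J<0.6803 | cruise [0.6803, 1.3607) | windmill J≥1.3607
J = 2.3229 → windmill

J = 2.3229, regime = windmill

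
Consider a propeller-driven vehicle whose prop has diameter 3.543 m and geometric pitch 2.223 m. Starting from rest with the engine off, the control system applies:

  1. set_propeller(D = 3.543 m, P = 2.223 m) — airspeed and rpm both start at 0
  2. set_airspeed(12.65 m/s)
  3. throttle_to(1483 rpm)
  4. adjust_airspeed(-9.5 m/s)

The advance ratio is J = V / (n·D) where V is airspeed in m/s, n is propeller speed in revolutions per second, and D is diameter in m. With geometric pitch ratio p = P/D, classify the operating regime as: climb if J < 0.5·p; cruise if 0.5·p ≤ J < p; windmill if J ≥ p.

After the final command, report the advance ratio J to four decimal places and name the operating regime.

set_propeller: D = 3.543 m, P = 2.223 m (p = P/D = 0.627434); state ← (V=0, rpm=0)
set_airspeed(12.65): V ← 12.65 m/s
throttle_to(1483): rpm ← 1483
adjust_airspeed(-9.5): V ← 12.65 -9.5 = 3.15 m/s
final state: V = 3.15 m/s, rpm = 1483 → n = rpm/60 = 24.716667 rev/s
J = V / (n·D) = 3.15 / (24.716667 × 3.543) = 0.035971
regime bands: climb J<0.3137 | cruise [0.3137, 0.6274) | windmill J≥0.6274
J = 0.0360 → climb

J = 0.0360, regime = climb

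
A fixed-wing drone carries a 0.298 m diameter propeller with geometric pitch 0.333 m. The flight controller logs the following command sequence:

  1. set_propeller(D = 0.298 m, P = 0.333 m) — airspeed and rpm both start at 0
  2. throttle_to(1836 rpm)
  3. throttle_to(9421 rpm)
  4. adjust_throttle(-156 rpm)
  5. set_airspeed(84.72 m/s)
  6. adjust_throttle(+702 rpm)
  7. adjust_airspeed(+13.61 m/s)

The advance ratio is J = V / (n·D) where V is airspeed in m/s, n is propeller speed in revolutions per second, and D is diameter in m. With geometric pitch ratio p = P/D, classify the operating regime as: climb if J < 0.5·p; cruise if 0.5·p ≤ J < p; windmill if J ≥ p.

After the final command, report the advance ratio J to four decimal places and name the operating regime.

set_propeller: D = 0.298 m, P = 0.333 m (p = P/D = 1.117450); state ← (V=0, rpm=0)
throttle_to(1836): rpm ← 1836
throttle_to(9421): rpm ← 9421
adjust_throttle(-156): rpm ← 9421 -156 = 9265
set_airspeed(84.72): V ← 84.72 m/s
adjust_throttle(+702): rpm ← 9265 +702 = 9967
adjust_airspeed(+13.61): V ← 84.72 +13.61 = 98.33 m/s
final state: V = 98.33 m/s, rpm = 9967 → n = rpm/60 = 166.116667 rev/s
J = V / (n·D) = 98.33 / (166.116667 × 0.298) = 1.986354
regime bands: climb J<0.5587 | cruise [0.5587, 1.1174) | windmill J≥1.1174
J = 1.9864 → windmill

J = 1.9864, regime = windmill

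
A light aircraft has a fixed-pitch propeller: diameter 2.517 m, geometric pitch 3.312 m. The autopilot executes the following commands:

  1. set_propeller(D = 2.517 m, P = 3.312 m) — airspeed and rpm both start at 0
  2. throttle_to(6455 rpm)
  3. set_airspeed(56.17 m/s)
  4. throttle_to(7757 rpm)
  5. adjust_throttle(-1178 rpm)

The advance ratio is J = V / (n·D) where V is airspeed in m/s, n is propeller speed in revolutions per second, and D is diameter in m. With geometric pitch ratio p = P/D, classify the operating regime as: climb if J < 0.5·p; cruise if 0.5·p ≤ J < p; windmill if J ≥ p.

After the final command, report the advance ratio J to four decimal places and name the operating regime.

J = 0.2035, regime = climb

set_propeller: D = 2.517 m, P = 3.312 m (p = P/D = 1.315852); state ← (V=0, rpm=0)
throttle_to(6455): rpm ← 6455
set_airspeed(56.17): V ← 56.17 m/s
throttle_to(7757): rpm ← 7757
adjust_throttle(-1178): rpm ← 7757 -1178 = 6579
final state: V = 56.17 m/s, rpm = 6579 → n = rpm/60 = 109.650000 rev/s
J = V / (n·D) = 56.17 / (109.650000 × 2.517) = 0.203523
regime bands: climb J<0.6579 | cruise [0.6579, 1.3159) | windmill J≥1.3159
J = 0.2035 → climb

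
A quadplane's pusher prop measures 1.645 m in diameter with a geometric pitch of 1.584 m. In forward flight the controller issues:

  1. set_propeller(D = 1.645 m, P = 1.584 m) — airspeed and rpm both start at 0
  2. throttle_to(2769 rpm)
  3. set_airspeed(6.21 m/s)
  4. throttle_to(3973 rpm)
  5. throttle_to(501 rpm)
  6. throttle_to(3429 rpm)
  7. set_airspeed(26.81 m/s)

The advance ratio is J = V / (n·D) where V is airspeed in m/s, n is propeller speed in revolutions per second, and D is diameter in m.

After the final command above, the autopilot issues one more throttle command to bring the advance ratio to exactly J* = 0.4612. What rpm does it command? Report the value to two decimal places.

rpm = 2120.28

set_propeller: D = 1.645 m, P = 1.584 m (p = P/D = 0.962918); state ← (V=0, rpm=0)
throttle_to(2769): rpm ← 2769
set_airspeed(6.21): V ← 6.21 m/s
throttle_to(3973): rpm ← 3973
throttle_to(501): rpm ← 501
throttle_to(3429): rpm ← 3429
set_airspeed(26.81): V ← 26.81 m/s
final state: V = 26.81 m/s, rpm = 3429 → n = rpm/60 = 57.150000 rev/s
target J* = 0.4612; solve J* = V/(n·D) for n: n = V/(J*·D) = 26.81/(0.4612 × 1.645) = 35.337971 rev/s
rpm = 60·n = 2120.278275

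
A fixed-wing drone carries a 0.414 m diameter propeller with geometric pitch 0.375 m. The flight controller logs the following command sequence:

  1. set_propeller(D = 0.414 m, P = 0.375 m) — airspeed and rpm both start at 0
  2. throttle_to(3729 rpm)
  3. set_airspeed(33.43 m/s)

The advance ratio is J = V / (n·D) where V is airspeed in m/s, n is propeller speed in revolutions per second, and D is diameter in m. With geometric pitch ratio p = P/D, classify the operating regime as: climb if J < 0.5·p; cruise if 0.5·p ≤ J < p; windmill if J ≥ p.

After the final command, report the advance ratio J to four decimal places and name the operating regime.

set_propeller: D = 0.414 m, P = 0.375 m (p = P/D = 0.905797); state ← (V=0, rpm=0)
throttle_to(3729): rpm ← 3729
set_airspeed(33.43): V ← 33.43 m/s
final state: V = 33.43 m/s, rpm = 3729 → n = rpm/60 = 62.150000 rev/s
J = V / (n·D) = 33.43 / (62.150000 × 0.414) = 1.299257
regime bands: climb J<0.4529 | cruise [0.4529, 0.9058) | windmill J≥0.9058
J = 1.2993 → windmill

J = 1.2993, regime = windmill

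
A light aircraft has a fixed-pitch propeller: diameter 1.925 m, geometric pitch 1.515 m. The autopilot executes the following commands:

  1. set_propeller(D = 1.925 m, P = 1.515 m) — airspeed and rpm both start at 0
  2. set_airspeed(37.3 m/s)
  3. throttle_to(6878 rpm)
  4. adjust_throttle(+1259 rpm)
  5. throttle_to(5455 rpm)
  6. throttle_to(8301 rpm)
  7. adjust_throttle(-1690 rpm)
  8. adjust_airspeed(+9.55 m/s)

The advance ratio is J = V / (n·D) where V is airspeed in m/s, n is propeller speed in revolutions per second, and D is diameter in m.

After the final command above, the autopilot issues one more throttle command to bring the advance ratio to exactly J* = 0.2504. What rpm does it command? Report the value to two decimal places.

set_propeller: D = 1.925 m, P = 1.515 m (p = P/D = 0.787013); state ← (V=0, rpm=0)
set_airspeed(37.3): V ← 37.3 m/s
throttle_to(6878): rpm ← 6878
adjust_throttle(+1259): rpm ← 6878 +1259 = 8137
throttle_to(5455): rpm ← 5455
throttle_to(8301): rpm ← 8301
adjust_throttle(-1690): rpm ← 8301 -1690 = 6611
adjust_airspeed(+9.55): V ← 37.3 +9.55 = 46.85 m/s
final state: V = 46.85 m/s, rpm = 6611 → n = rpm/60 = 110.183333 rev/s
target J* = 0.2504; solve J* = V/(n·D) for n: n = V/(J*·D) = 46.85/(0.2504 × 1.925) = 97.195137 rev/s
rpm = 60·n = 5831.708228

rpm = 5831.71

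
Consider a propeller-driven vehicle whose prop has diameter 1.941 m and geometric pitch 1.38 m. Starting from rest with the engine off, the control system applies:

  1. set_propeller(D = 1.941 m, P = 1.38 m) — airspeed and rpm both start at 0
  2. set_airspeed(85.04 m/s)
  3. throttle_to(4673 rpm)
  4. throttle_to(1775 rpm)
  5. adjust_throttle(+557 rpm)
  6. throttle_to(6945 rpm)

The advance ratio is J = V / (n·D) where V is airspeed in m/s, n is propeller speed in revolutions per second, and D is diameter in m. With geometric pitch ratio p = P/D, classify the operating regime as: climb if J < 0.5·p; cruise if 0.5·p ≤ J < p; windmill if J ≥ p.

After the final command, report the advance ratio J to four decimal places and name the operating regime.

J = 0.3785, regime = cruise

set_propeller: D = 1.941 m, P = 1.38 m (p = P/D = 0.710974); state ← (V=0, rpm=0)
set_airspeed(85.04): V ← 85.04 m/s
throttle_to(4673): rpm ← 4673
throttle_to(1775): rpm ← 1775
adjust_throttle(+557): rpm ← 1775 +557 = 2332
throttle_to(6945): rpm ← 6945
final state: V = 85.04 m/s, rpm = 6945 → n = rpm/60 = 115.750000 rev/s
J = V / (n·D) = 85.04 / (115.750000 × 1.941) = 0.378509
regime bands: climb J<0.3555 | cruise [0.3555, 0.7110) | windmill J≥0.7110
J = 0.3785 → cruise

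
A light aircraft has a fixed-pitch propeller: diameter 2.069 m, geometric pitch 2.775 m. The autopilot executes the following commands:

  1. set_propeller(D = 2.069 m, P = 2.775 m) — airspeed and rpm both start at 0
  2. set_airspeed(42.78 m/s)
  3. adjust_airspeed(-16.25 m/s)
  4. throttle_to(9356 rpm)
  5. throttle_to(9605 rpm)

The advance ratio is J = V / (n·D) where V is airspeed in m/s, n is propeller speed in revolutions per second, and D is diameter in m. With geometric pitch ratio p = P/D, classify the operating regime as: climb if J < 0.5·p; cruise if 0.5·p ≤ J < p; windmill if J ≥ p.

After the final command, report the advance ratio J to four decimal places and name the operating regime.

set_propeller: D = 2.069 m, P = 2.775 m (p = P/D = 1.341228); state ← (V=0, rpm=0)
set_airspeed(42.78): V ← 42.78 m/s
adjust_airspeed(-16.25): V ← 42.78 -16.25 = 26.53 m/s
throttle_to(9356): rpm ← 9356
throttle_to(9605): rpm ← 9605
final state: V = 26.53 m/s, rpm = 9605 → n = rpm/60 = 160.083333 rev/s
J = V / (n·D) = 26.53 / (160.083333 × 2.069) = 0.080100
regime bands: climb J<0.6706 | cruise [0.6706, 1.3412) | windmill J≥1.3412
J = 0.0801 → climb

J = 0.0801, regime = climb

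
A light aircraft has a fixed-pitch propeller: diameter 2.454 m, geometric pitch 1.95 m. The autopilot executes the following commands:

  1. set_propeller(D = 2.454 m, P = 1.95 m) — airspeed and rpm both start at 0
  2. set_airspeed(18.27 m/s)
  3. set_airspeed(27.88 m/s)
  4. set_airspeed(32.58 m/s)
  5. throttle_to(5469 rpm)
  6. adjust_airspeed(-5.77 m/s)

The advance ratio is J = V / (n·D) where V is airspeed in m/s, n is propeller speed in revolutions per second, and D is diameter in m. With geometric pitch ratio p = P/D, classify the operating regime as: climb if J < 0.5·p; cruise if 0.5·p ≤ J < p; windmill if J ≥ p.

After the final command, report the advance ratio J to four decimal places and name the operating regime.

J = 0.1199, regime = climb

set_propeller: D = 2.454 m, P = 1.95 m (p = P/D = 0.794621); state ← (V=0, rpm=0)
set_airspeed(18.27): V ← 18.27 m/s
set_airspeed(27.88): V ← 27.88 m/s
set_airspeed(32.58): V ← 32.58 m/s
throttle_to(5469): rpm ← 5469
adjust_airspeed(-5.77): V ← 32.58 -5.77 = 26.81 m/s
final state: V = 26.81 m/s, rpm = 5469 → n = rpm/60 = 91.150000 rev/s
J = V / (n·D) = 26.81 / (91.150000 × 2.454) = 0.119858
regime bands: climb J<0.3973 | cruise [0.3973, 0.7946) | windmill J≥0.7946
J = 0.1199 → climb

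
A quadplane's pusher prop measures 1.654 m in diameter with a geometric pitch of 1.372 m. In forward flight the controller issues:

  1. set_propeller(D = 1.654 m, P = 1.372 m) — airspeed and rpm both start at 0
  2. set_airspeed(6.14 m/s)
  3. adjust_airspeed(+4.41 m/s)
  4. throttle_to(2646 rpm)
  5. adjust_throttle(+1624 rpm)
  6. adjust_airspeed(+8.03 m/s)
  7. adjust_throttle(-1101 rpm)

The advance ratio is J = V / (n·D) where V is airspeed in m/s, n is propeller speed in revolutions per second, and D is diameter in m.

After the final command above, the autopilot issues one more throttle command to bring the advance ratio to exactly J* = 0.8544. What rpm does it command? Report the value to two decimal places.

set_propeller: D = 1.654 m, P = 1.372 m (p = P/D = 0.829504); state ← (V=0, rpm=0)
set_airspeed(6.14): V ← 6.14 m/s
adjust_airspeed(+4.41): V ← 6.14 +4.41 = 10.55 m/s
throttle_to(2646): rpm ← 2646
adjust_throttle(+1624): rpm ← 2646 +1624 = 4270
adjust_airspeed(+8.03): V ← 10.55 +8.03 = 18.58 m/s
adjust_throttle(-1101): rpm ← 4270 -1101 = 3169
final state: V = 18.58 m/s, rpm = 3169 → n = rpm/60 = 52.816667 rev/s
target J* = 0.8544; solve J* = V/(n·D) for n: n = V/(J*·D) = 18.58/(0.8544 × 1.654) = 13.147675 rev/s
rpm = 60·n = 788.860508

rpm = 788.86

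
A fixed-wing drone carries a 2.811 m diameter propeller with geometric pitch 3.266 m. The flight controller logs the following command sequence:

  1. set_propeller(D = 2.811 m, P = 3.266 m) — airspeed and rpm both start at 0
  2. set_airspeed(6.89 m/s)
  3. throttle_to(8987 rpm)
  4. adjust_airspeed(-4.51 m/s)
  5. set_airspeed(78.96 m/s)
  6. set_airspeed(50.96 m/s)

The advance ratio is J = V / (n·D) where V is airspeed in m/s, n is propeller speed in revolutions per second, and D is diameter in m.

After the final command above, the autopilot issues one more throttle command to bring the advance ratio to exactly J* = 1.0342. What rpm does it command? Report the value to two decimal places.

set_propeller: D = 2.811 m, P = 3.266 m (p = P/D = 1.161864); state ← (V=0, rpm=0)
set_airspeed(6.89): V ← 6.89 m/s
throttle_to(8987): rpm ← 8987
adjust_airspeed(-4.51): V ← 6.89 -4.51 = 2.38 m/s
set_airspeed(78.96): V ← 78.96 m/s
set_airspeed(50.96): V ← 50.96 m/s
final state: V = 50.96 m/s, rpm = 8987 → n = rpm/60 = 149.783333 rev/s
target J* = 1.0342; solve J* = V/(n·D) for n: n = V/(J*·D) = 50.96/(1.0342 × 2.811) = 17.529278 rev/s
rpm = 60·n = 1051.756708

rpm = 1051.76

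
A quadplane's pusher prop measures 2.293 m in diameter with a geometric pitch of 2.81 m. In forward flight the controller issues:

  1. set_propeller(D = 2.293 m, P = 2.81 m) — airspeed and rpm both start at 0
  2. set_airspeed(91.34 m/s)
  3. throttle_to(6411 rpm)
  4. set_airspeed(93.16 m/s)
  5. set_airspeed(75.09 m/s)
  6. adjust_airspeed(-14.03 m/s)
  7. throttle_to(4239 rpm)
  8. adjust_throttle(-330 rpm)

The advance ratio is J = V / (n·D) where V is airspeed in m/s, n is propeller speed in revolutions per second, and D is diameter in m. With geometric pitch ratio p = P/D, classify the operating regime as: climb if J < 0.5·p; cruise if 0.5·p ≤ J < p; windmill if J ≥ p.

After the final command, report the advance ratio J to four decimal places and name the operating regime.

set_propeller: D = 2.293 m, P = 2.81 m (p = P/D = 1.225469); state ← (V=0, rpm=0)
set_airspeed(91.34): V ← 91.34 m/s
throttle_to(6411): rpm ← 6411
set_airspeed(93.16): V ← 93.16 m/s
set_airspeed(75.09): V ← 75.09 m/s
adjust_airspeed(-14.03): V ← 75.09 -14.03 = 61.06 m/s
throttle_to(4239): rpm ← 4239
adjust_throttle(-330): rpm ← 4239 -330 = 3909
final state: V = 61.06 m/s, rpm = 3909 → n = rpm/60 = 65.150000 rev/s
J = V / (n·D) = 61.06 / (65.150000 × 2.293) = 0.408732
regime bands: climb J<0.6127 | cruise [0.6127, 1.2255) | windmill J≥1.2255
J = 0.4087 → climb

J = 0.4087, regime = climb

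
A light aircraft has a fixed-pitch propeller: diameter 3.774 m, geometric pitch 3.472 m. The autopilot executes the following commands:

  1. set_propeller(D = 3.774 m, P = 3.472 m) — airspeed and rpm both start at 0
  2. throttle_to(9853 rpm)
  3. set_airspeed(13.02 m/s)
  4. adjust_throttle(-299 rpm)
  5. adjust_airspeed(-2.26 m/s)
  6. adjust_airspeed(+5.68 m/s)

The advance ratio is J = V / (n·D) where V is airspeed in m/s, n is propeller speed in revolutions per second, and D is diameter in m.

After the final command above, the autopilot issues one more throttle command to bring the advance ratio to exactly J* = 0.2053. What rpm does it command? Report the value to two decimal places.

rpm = 1273.10

set_propeller: D = 3.774 m, P = 3.472 m (p = P/D = 0.919979); state ← (V=0, rpm=0)
throttle_to(9853): rpm ← 9853
set_airspeed(13.02): V ← 13.02 m/s
adjust_throttle(-299): rpm ← 9853 -299 = 9554
adjust_airspeed(-2.26): V ← 13.02 -2.26 = 10.76 m/s
adjust_airspeed(+5.68): V ← 10.76 +5.68 = 16.44 m/s
final state: V = 16.44 m/s, rpm = 9554 → n = rpm/60 = 159.233333 rev/s
target J* = 0.2053; solve J* = V/(n·D) for n: n = V/(J*·D) = 16.44/(0.2053 × 3.774) = 21.218319 rev/s
rpm = 60·n = 1273.099121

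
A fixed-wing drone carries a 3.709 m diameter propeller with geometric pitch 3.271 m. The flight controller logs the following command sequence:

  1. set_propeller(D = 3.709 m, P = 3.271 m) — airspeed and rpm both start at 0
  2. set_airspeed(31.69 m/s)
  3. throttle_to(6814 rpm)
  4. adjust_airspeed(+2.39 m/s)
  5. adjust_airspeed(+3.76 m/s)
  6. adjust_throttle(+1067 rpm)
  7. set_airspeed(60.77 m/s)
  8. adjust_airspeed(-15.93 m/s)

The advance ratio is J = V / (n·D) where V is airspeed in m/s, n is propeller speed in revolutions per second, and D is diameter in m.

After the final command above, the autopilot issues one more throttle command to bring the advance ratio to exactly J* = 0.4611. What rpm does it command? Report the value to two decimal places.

set_propeller: D = 3.709 m, P = 3.271 m (p = P/D = 0.881909); state ← (V=0, rpm=0)
set_airspeed(31.69): V ← 31.69 m/s
throttle_to(6814): rpm ← 6814
adjust_airspeed(+2.39): V ← 31.69 +2.39 = 34.08 m/s
adjust_airspeed(+3.76): V ← 34.08 +3.76 = 37.84 m/s
adjust_throttle(+1067): rpm ← 6814 +1067 = 7881
set_airspeed(60.77): V ← 60.77 m/s
adjust_airspeed(-15.93): V ← 60.77 -15.93 = 44.84 m/s
final state: V = 44.84 m/s, rpm = 7881 → n = rpm/60 = 131.350000 rev/s
target J* = 0.4611; solve J* = V/(n·D) for n: n = V/(J*·D) = 44.84/(0.4611 × 3.709) = 26.218851 rev/s
rpm = 60·n = 1573.131034

rpm = 1573.13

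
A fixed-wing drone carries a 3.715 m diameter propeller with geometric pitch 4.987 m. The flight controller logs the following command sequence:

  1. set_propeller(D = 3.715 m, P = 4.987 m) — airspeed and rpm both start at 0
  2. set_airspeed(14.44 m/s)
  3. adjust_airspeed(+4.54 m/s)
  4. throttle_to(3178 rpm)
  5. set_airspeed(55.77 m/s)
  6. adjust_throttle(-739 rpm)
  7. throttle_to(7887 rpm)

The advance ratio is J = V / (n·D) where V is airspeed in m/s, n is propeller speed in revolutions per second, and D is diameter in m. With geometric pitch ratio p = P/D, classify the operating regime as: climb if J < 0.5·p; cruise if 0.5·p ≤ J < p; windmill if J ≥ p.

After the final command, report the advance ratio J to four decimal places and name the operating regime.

set_propeller: D = 3.715 m, P = 4.987 m (p = P/D = 1.342396); state ← (V=0, rpm=0)
set_airspeed(14.44): V ← 14.44 m/s
adjust_airspeed(+4.54): V ← 14.44 +4.54 = 18.98 m/s
throttle_to(3178): rpm ← 3178
set_airspeed(55.77): V ← 55.77 m/s
adjust_throttle(-739): rpm ← 3178 -739 = 2439
throttle_to(7887): rpm ← 7887
final state: V = 55.77 m/s, rpm = 7887 → n = rpm/60 = 131.450000 rev/s
J = V / (n·D) = 55.77 / (131.450000 × 3.715) = 0.114204
regime bands: climb J<0.6712 | cruise [0.6712, 1.3424) | windmill J≥1.3424
J = 0.1142 → climb

J = 0.1142, regime = climb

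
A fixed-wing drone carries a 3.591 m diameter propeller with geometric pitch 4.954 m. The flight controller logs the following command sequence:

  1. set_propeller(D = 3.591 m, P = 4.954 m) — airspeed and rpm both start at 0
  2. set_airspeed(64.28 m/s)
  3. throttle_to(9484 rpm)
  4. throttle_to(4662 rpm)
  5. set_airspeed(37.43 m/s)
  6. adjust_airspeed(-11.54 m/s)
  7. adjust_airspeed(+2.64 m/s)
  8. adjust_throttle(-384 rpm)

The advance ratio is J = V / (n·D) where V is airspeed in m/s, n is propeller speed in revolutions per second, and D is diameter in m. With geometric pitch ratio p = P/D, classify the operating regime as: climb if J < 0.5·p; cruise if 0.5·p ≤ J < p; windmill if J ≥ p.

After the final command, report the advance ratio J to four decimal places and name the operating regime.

set_propeller: D = 3.591 m, P = 4.954 m (p = P/D = 1.379560); state ← (V=0, rpm=0)
set_airspeed(64.28): V ← 64.28 m/s
throttle_to(9484): rpm ← 9484
throttle_to(4662): rpm ← 4662
set_airspeed(37.43): V ← 37.43 m/s
adjust_airspeed(-11.54): V ← 37.43 -11.54 = 25.89 m/s
adjust_airspeed(+2.64): V ← 25.89 +2.64 = 28.53 m/s
adjust_throttle(-384): rpm ← 4662 -384 = 4278
final state: V = 28.53 m/s, rpm = 4278 → n = rpm/60 = 71.300000 rev/s
J = V / (n·D) = 28.53 / (71.300000 × 3.591) = 0.111429
regime bands: climb J<0.6898 | cruise [0.6898, 1.3796) | windmill J≥1.3796
J = 0.1114 → climb

J = 0.1114, regime = climb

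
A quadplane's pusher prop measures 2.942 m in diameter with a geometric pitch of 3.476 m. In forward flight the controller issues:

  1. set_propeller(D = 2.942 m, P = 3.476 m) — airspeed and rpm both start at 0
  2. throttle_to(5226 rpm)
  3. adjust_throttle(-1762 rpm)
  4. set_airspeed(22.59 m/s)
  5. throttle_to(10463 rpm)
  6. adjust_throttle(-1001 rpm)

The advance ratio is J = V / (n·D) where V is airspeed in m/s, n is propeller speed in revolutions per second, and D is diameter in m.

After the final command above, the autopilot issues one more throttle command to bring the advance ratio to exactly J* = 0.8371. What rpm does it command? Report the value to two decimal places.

set_propeller: D = 2.942 m, P = 3.476 m (p = P/D = 1.181509); state ← (V=0, rpm=0)
throttle_to(5226): rpm ← 5226
adjust_throttle(-1762): rpm ← 5226 -1762 = 3464
set_airspeed(22.59): V ← 22.59 m/s
throttle_to(10463): rpm ← 10463
adjust_throttle(-1001): rpm ← 10463 -1001 = 9462
final state: V = 22.59 m/s, rpm = 9462 → n = rpm/60 = 157.700000 rev/s
target J* = 0.8371; solve J* = V/(n·D) for n: n = V/(J*·D) = 22.59/(0.8371 × 2.942) = 9.172680 rev/s
rpm = 60·n = 550.360772

rpm = 550.36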